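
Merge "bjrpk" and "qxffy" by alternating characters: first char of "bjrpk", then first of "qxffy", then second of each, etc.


String 1: 'bjrpk'
String 2: 'qxffy'
Operation: alternate characters
Pairs: 'b'+'q', 'j'+'x', 'r'+'f', 'p'+'f', 'k'+'y'
Result: bqjxrfpfky


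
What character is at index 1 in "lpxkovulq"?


Input string: 'lpxkovulq'
Operation: get character at index 1
Index mapping: s[0]='l', s[1]='p'
Result: 'p'


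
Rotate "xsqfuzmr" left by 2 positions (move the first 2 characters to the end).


Input: 'xsqfuzmr', shift = 2
Operation: split at index 2 and swap parts
Front part s[0:2] = 'xs'
Back part s[2:] = 'qfuzmr'
Rotated = back + front = 'qfuzmr' + 'xs'
Result: qfuzmrxs


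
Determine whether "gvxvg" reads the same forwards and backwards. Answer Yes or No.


Input string: 'gvxvg'
Reversed: 'gvxvg'
Compare pairs: s[0]='g' vs s[4]='g' (match), s[1]='v' vs s[3]='v' (match)
Palindrome: Yes


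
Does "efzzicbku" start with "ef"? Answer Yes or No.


Input string: 'efzzicbku'
Prefix to check: 'ef'
First 2 characters of input: 'ef'
Match: True
Result: Yes


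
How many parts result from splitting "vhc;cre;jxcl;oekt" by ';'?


Input string: 'vhc;cre;jxcl;oekt'
Delimiter: ';'
Split result: 'vhc', 'cre', 'jxcl', 'oekt'
Number of parts: 4


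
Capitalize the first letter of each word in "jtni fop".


Input string: 'jtni fop'
Operation: capitalize first letter of each word
Word transformations: 'jtni'->'Jtni', 'fop'->'Fop'
Result: Jtni Fop


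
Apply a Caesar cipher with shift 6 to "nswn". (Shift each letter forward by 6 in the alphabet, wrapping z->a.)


Input: 'nswn', shift = 6
Operation: for each letter, (position + 6) mod 26
Mapping: 'n'(13+6=19)->'t', 's'(18+6=24)->'y', 'w'(22+6=28, 28 mod 26=2)->'c', 'n'(13+6=19)->'t'
Result: tyct


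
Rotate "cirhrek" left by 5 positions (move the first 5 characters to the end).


Input: 'cirhrek', shift = 5
Operation: split at index 5 and swap parts
Front part s[0:5] = 'cirhr'
Back part s[5:] = 'ek'
Rotated = back + front = 'ek' + 'cirhr'
Result: ekcirhr


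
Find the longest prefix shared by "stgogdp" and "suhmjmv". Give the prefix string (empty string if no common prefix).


String 1: 'stgogdp'
String 2: 'suhmjmv'
Compare position by position:
pos 0: 's' vs 's' match
pos 1: 't' vs 'u' differ -> stop
Longest common prefix: "s" (length 1)


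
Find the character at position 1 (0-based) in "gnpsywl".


Input string: 'gnpsywl'
Operation: get character at index 1
Index mapping: s[0]='g', s[1]='n'
Result: 'n'


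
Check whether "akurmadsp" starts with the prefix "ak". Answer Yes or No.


Input string: 'akurmadsp'
Prefix to check: 'ak'
First 2 characters of input: 'ak'
Match: True
Result: Yes


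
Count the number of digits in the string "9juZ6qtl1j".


Input string: '9juZ6qtl1j'
Operation: count digit characters (0-9)
Scan: '9'(digit), 'j', 'u', 'Z', '6'(digit), 'q', 't', 'l', '1'(digit), 'j'
Digits found: 3
Result: 3


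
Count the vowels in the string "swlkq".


Input string: 'swlkq'
Operation: count vowels (a, e, i, o, u)
Scan: s[0]='s', s[1]='w', s[2]='l', s[3]='k', s[4]='q'
Vowels found: 0
Result: 0


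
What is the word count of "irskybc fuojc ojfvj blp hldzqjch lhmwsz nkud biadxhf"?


Input string: 'irskybc fuojc ojfvj blp hldzqjch lhmwsz nkud biadxhf'
Operation: split by spaces
Words found: 'irskybc', 'fuojc', 'ojfvj', 'blp', 'hldzqjch', 'lhmwsz', 'nkud', 'biadxhf'
Word count: 8


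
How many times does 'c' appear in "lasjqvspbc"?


Input string: 'lasjqvspbc'
Target character: 'c'
Scan each position: s[9]='c'
Matches found at indices: 9
Total: 1


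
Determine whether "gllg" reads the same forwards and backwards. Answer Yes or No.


Input string: 'gllg'
Reversed: 'gllg'
Compare pairs: s[0]='g' vs s[3]='g' (match), s[1]='l' vs s[2]='l' (match)
Palindrome: Yes


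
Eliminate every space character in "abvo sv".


Input string: 'abvo sv'
Operation: remove all spaces
Words: 'abvo', 'sv'
Join without spaces: abvosv


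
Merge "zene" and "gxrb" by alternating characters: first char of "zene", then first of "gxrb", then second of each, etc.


String 1: 'zene'
String 2: 'gxrb'
Operation: alternate characters
Pairs: 'z'+'g', 'e'+'x', 'n'+'r', 'e'+'b'
Result: zgexnreb


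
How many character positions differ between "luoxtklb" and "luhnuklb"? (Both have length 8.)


String 1: 'luoxtklb'
String 2: 'luhnuklb'
Compare each position: pos 0: 'l'=='l', pos 1: 'u'=='u', pos 2: 'o'!='h', pos 3: 'x'!='n', pos 4: 't'!='u', pos 5: 'k'=='k', pos 6: 'l'=='l', pos 7: 'b'=='b'
Differing positions: 3
Hamming distance: 3


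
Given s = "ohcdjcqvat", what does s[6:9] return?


Input string: 'ohcdjcqvat'
Operation: slice [6:9]
Extract characters: s[6]='q', s[7]='v', s[8]='a'
Result: qva


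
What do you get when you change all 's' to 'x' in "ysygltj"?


Input string: 'ysygltj'
Operation: replace 's' with 'x'
Positions of 's': 1
After replacement: yxygltj


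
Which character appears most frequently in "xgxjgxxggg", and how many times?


Input: 'xgxjgxxggg'
Operation: tally each character
Counts: 'g':5, 'j':1, 'x':4
Maximum: 'g' appears 5 times


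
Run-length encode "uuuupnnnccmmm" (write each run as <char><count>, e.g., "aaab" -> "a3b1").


Input: 'uuuupnnnccmmm'
Operation: identify consecutive runs
Runs: 'uuuu' -> u4, 'p' -> p1, 'nnn' -> n3, 'cc' -> c2, 'mmm' -> m3
Encoded: u4p1n3c2m3


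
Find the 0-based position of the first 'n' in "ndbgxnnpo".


Input string: 'ndbgxnnpo'
Target: 'n'
Scanning left to right: s[0]='n'
First match at index: 0


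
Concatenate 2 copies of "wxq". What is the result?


Input string: 'wxq'
Operation: repeat 2 times
Concatenation: 'wxq' + 'wxq'
Result: wxqwxq


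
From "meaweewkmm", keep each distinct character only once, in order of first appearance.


Input: 'meaweewkmm'
Operation: keep first occurrence of each character
Scan: s[0]='m' new -> keep; s[1]='e' new -> keep; s[2]='a' new -> keep; s[3]='w' new -> keep; s[4]='e' seen -> skip; s[5]='e' seen -> skip; s[6]='w' seen -> skip; s[7]='k' new -> keep; s[8]='m' seen -> skip; s[9]='m' seen -> skip
Result: meawk


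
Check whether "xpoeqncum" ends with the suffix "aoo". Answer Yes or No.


Input string: 'xpoeqncum'
Suffix to check: 'aoo'
Last 3 characters of input: 'cum'
Match: False
Result: No


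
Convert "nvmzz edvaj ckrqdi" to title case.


Input string: 'nvmzz edvaj ckrqdi'
Operation: capitalize first letter of each word
Word transformations: 'nvmzz'->'Nvmzz', 'edvaj'->'Edvaj', 'ckrqdi'->'Ckrqdi'
Result: Nvmzz Edvaj Ckrqdi


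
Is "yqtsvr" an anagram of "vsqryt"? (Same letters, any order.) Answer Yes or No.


String 1: 'vsqryt' -> sorted: 'qrstvy'
String 2: 'yqtsvr' -> sorted: 'qrstvy'
Compare sorted forms: 'qrstvy' == 'qrstvy'
Anagram: Yes


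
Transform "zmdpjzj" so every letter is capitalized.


Input string: 'zmdpjzj'
Operation: convert each letter to uppercase
Mapping: 'z'->'Z', 'm'->'M', 'd'->'D', 'p'->'P', 'j'->'J', 'z'->'Z', 'j'->'J'
Result: ZMDPJZJ


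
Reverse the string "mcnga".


Input string: 'mcnga'
Operation: reverse character order
Original order: 'm' -> 'c' -> 'n' -> 'g' -> 'a'
Reversed order: 'a' -> 'g' -> 'n' -> 'c' -> 'm'
Result: agncm


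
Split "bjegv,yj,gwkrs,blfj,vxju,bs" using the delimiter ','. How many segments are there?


Input string: 'bjegv,yj,gwkrs,blfj,vxju,bs'
Delimiter: ','
Split result: 'bjegv', 'yj', 'gwkrs', 'blfj', 'vxju', 'bs'
Number of parts: 6


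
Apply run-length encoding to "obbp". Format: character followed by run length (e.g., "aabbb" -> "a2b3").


Input: 'obbp'
Operation: identify consecutive runs
Runs: 'o' -> o1, 'bb' -> b2, 'p' -> p1
Encoded: o1b2p1


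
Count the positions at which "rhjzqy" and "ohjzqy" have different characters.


String 1: 'rhjzqy'
String 2: 'ohjzqy'
Compare each position: pos 0: 'r'!='o', pos 1: 'h'=='h', pos 2: 'j'=='j', pos 3: 'z'=='z', pos 4: 'q'=='q', pos 5: 'y'=='y'
Differing positions: 1
Hamming distance: 1


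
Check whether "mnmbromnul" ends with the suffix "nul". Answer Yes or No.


Input string: 'mnmbromnul'
Suffix to check: 'nul'
Last 3 characters of input: 'nul'
Match: True
Result: Yes


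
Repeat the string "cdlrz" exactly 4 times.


Input string: 'cdlrz'
Operation: repeat 4 times
Concatenation: 'cdlrz' + 'cdlrz' + 'cdlrz' + 'cdlrz'
Result: cdlrzcdlrzcdlrzcdlrz


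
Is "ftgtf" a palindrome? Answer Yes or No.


Input string: 'ftgtf'
Reversed: 'ftgtf'
Compare pairs: s[0]='f' vs s[4]='f' (match), s[1]='t' vs s[3]='t' (match)
Palindrome: Yes


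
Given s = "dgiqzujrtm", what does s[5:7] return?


Input string: 'dgiqzujrtm'
Operation: slice [5:7]
Extract characters: s[5]='u', s[6]='j'
Result: uj


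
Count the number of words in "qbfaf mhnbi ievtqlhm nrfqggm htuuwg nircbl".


Input string: 'qbfaf mhnbi ievtqlhm nrfqggm htuuwg nircbl'
Operation: split by spaces
Words found: 'qbfaf', 'mhnbi', 'ievtqlhm', 'nrfqggm', 'htuuwg', 'nircbl'
Word count: 6


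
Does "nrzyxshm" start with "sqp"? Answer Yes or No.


Input string: 'nrzyxshm'
Prefix to check: 'sqp'
First 3 characters of input: 'nrz'
Match: False
Result: No


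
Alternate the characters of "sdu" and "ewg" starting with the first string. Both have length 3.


String 1: 'sdu'
String 2: 'ewg'
Operation: alternate characters
Pairs: 's'+'e', 'd'+'w', 'u'+'g'
Result: sedwug


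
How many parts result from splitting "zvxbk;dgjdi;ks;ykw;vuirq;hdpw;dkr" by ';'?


Input string: 'zvxbk;dgjdi;ks;ykw;vuirq;hdpw;dkr'
Delimiter: ';'
Split result: 'zvxbk', 'dgjdi', 'ks', 'ykw', 'vuirq', 'hdpw', 'dkr'
Number of parts: 7


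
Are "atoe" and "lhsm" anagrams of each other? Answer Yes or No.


String 1: 'atoe' -> sorted: 'aeot'
String 2: 'lhsm' -> sorted: 'hlms'
Compare sorted forms: 'aeot' != 'hlms'
Anagram: No


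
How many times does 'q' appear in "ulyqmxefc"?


Input string: 'ulyqmxefc'
Target character: 'q'
Scan each position: s[3]='q'
Matches found at indices: 3
Total: 1


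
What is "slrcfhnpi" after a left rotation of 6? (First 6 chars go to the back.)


Input: 'slrcfhnpi', shift = 6
Operation: split at index 6 and swap parts
Front part s[0:6] = 'slrcfh'
Back part s[6:] = 'npi'
Rotated = back + front = 'npi' + 'slrcfh'
Result: npislrcfh


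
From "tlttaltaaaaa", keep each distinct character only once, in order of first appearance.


Input: 'tlttaltaaaaa'
Operation: keep first occurrence of each character
Scan: s[0]='t' new -> keep; s[1]='l' new -> keep; s[2]='t' seen -> skip; s[3]='t' seen -> skip; s[4]='a' new -> keep; s[5]='l' seen -> skip; s[6]='t' seen -> skip; s[7]='a' seen -> skip; s[8]='a' seen -> skip; s[9]='a' seen -> skip; s[10]='a' seen -> skip; s[11]='a' seen -> skip
Result: tla


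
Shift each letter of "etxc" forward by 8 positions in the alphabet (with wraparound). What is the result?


Input: 'etxc', shift = 8
Operation: for each letter, (position + 8) mod 26
Mapping: 'e'(4+8=12)->'m', 't'(19+8=27, 27 mod 26=1)->'b', 'x'(23+8=31, 31 mod 26=5)->'f', 'c'(2+8=10)->'k'
Result: mbfk


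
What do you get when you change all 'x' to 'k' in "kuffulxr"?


Input string: 'kuffulxr'
Operation: replace 'x' with 'k'
Positions of 'x': 6
After replacement: kuffulkr


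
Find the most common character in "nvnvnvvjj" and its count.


Input: 'nvnvnvvjj'
Operation: tally each character
Counts: 'j':2, 'n':3, 'v':4
Maximum: 'v' appears 4 times


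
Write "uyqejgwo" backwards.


Input string: 'uyqejgwo'
Operation: reverse character order
Original order: 'u' -> 'y' -> 'q' -> 'e' -> 'j' -> 'g' -> 'w' -> 'o'
Reversed order: 'o' -> 'w' -> 'g' -> 'j' -> 'e' -> 'q' -> 'y' -> 'u'
Result: owgjeqyu


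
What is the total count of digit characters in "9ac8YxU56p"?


Input string: '9ac8YxU56p'
Operation: count digit characters (0-9)
Scan: '9'(digit), 'a', 'c', '8'(digit), 'Y', 'x', 'U', '5'(digit), '6'(digit), 'p'
Digits found: 4
Result: 4


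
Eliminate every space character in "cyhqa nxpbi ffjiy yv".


Input string: 'cyhqa nxpbi ffjiy yv'
Operation: remove all spaces
Words: 'cyhqa', 'nxpbi', 'ffjiy', 'yv'
Join without spaces: cyhqanxpbiffjiyyv


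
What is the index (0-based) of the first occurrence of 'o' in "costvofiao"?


Input string: 'costvofiao'
Target: 'o'
Scanning left to right: s[0]='c', s[1]='o'
First match at index: 1


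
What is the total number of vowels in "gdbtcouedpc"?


Input string: 'gdbtcouedpc'
Operation: count vowels (a, e, i, o, u)
Scan: s[0]='g', s[1]='d', s[2]='b', s[3]='t', s[4]='c', s[5]='o' (vowel), s[6]='u' (vowel), s[7]='e' (vowel), s[8]='d', s[9]='p', s[10]='c'
Vowels found: 3
Result: 3


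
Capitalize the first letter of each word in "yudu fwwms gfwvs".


Input string: 'yudu fwwms gfwvs'
Operation: capitalize first letter of each word
Word transformations: 'yudu'->'Yudu', 'fwwms'->'Fwwms', 'gfwvs'->'Gfwvs'
Result: Yudu Fwwms Gfwvs


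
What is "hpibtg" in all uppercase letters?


Input string: 'hpibtg'
Operation: convert each letter to uppercase
Mapping: 'h'->'H', 'p'->'P', 'i'->'I', 'b'->'B', 't'->'T', 'g'->'G'
Result: HPIBTG


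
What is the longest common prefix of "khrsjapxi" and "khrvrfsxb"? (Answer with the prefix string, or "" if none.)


String 1: 'khrsjapxi'
String 2: 'khrvrfsxb'
Compare position by position:
pos 0: 'k' vs 'k' match
pos 1: 'h' vs 'h' match
pos 2: 'r' vs 'r' match
pos 3: 's' vs 'v' differ -> stop
Longest common prefix: "khr" (length 3)


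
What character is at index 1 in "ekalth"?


Input string: 'ekalth'
Operation: get character at index 1
Index mapping: s[0]='e', s[1]='k'
Result: 'k'


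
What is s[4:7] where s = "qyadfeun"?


Input string: 'qyadfeun'
Operation: slice [4:7]
Extract characters: s[4]='f', s[5]='e', s[6]='u'
Result: feu


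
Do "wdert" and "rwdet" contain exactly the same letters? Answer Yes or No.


String 1: 'wdert' -> sorted: 'dertw'
String 2: 'rwdet' -> sorted: 'dertw'
Compare sorted forms: 'dertw' == 'dertw'
Anagram: Yes


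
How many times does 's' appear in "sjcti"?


Input string: 'sjcti'
Target character: 's'
Scan each position: s[0]='s'
Matches found at indices: 0
Total: 1


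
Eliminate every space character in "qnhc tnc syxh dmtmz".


Input string: 'qnhc tnc syxh dmtmz'
Operation: remove all spaces
Words: 'qnhc', 'tnc', 'syxh', 'dmtmz'
Join without spaces: qnhctncsyxhdmtmz


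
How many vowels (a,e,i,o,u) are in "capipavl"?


Input string: 'capipavl'
Operation: count vowels (a, e, i, o, u)
Scan: s[0]='c', s[1]='a' (vowel), s[2]='p', s[3]='i' (vowel), s[4]='p', s[5]='a' (vowel), s[6]='v', s[7]='l'
Vowels found: 3
Result: 3


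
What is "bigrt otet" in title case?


Input string: 'bigrt otet'
Operation: capitalize first letter of each word
Word transformations: 'bigrt'->'Bigrt', 'otet'->'Otet'
Result: Bigrt Otet


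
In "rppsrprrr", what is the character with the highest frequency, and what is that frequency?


Input: 'rppsrprrr'
Operation: tally each character
Counts: 'p':3, 'r':5, 's':1
Maximum: 'r' appears 5 times


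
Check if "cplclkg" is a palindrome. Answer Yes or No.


Input string: 'cplclkg'
Reversed: 'gklclpc'
Compare pairs: s[0]='c' vs s[6]='g' (mismatch), s[1]='p' vs s[5]='k' (mismatch), s[2]='l' vs s[4]='l' (match)
Palindrome: No


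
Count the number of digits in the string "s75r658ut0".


Input string: 's75r658ut0'
Operation: count digit characters (0-9)
Scan: 's', '7'(digit), '5'(digit), 'r', '6'(digit), '5'(digit), '8'(digit), 'u', 't', '0'(digit)
Digits found: 6
Result: 6


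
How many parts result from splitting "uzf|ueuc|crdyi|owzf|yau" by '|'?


Input string: 'uzf|ueuc|crdyi|owzf|yau'
Delimiter: '|'
Split result: 'uzf', 'ueuc', 'crdyi', 'owzf', 'yau'
Number of parts: 5


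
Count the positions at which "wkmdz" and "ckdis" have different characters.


String 1: 'wkmdz'
String 2: 'ckdis'
Compare each position: pos 0: 'w'!='c', pos 1: 'k'=='k', pos 2: 'm'!='d', pos 3: 'd'!='i', pos 4: 'z'!='s'
Differing positions: 4
Hamming distance: 4


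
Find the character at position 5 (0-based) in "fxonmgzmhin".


Input string: 'fxonmgzmhin'
Operation: get character at index 5
Index mapping: s[0]='f', s[1]='x', s[2]='o', s[3]='n', s[4]='m', s[5]='g'
Result: 'g'


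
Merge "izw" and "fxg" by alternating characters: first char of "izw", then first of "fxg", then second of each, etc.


String 1: 'izw'
String 2: 'fxg'
Operation: alternate characters
Pairs: 'i'+'f', 'z'+'x', 'w'+'g'
Result: ifzxwg


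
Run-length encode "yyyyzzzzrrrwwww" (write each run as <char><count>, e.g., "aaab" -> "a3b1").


Input: 'yyyyzzzzrrrwwww'
Operation: identify consecutive runs
Runs: 'yyyy' -> y4, 'zzzz' -> z4, 'rrr' -> r3, 'wwww' -> w4
Encoded: y4z4r3w4


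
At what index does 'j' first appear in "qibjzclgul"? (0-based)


Input string: 'qibjzclgul'
Target: 'j'
Scanning left to right: s[0]='q', s[1]='i', s[2]='b', s[3]='j'
First match at index: 3


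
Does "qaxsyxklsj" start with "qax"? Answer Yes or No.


Input string: 'qaxsyxklsj'
Prefix to check: 'qax'
First 3 characters of input: 'qax'
Match: True
Result: Yes


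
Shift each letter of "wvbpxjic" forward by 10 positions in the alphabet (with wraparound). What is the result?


Input: 'wvbpxjic', shift = 10
Operation: for each letter, (position + 10) mod 26
Mapping: 'w'(22+10=32, 32 mod 26=6)->'g', 'v'(21+10=31, 31 mod 26=5)->'f', 'b'(1+10=11)->'l', 'p'(15+10=25)->'z', 'x'(23+10=33, 33 mod 26=7)->'h', 'j'(9+10=19)->'t', 'i'(8+10=18)->'s', 'c'(2+10=12)->'m'
Result: gflzhtsm


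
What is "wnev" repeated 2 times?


Input string: 'wnev'
Operation: repeat 2 times
Concatenation: 'wnev' + 'wnev'
Result: wnevwnev


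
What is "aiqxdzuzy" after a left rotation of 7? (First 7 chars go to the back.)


Input: 'aiqxdzuzy', shift = 7
Operation: split at index 7 and swap parts
Front part s[0:7] = 'aiqxdzu'
Back part s[7:] = 'zy'
Rotated = back + front = 'zy' + 'aiqxdzu'
Result: zyaiqxdzu


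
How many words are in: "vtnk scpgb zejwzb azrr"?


Input string: 'vtnk scpgb zejwzb azrr'
Operation: split by spaces
Words found: 'vtnk', 'scpgb', 'zejwzb', 'azrr'
Word count: 4


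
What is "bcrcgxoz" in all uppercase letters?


Input string: 'bcrcgxoz'
Operation: convert each letter to uppercase
Mapping: 'b'->'B', 'c'->'C', 'r'->'R', 'c'->'C', 'g'->'G', 'x'->'X', 'o'->'O', 'z'->'Z'
Result: BCRCGXOZ


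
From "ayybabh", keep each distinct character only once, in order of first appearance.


Input: 'ayybabh'
Operation: keep first occurrence of each character
Scan: s[0]='a' new -> keep; s[1]='y' new -> keep; s[2]='y' seen -> skip; s[3]='b' new -> keep; s[4]='a' seen -> skip; s[5]='b' seen -> skip; s[6]='h' new -> keep
Result: aybh


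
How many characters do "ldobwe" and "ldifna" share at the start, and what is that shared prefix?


String 1: 'ldobwe'
String 2: 'ldifna'
Compare position by position:
pos 0: 'l' vs 'l' match
pos 1: 'd' vs 'd' match
pos 2: 'o' vs 'i' differ -> stop
Longest common prefix: "ld" (length 2)


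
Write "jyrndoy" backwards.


Input string: 'jyrndoy'
Operation: reverse character order
Original order: 'j' -> 'y' -> 'r' -> 'n' -> 'd' -> 'o' -> 'y'
Reversed order: 'y' -> 'o' -> 'd' -> 'n' -> 'r' -> 'y' -> 'j'
Result: yodnryj


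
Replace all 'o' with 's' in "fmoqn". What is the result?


Input string: 'fmoqn'
Operation: replace 'o' with 's'
Positions of 'o': 2
After replacement: fmsqn


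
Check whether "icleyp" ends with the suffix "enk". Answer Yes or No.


Input string: 'icleyp'
Suffix to check: 'enk'
Last 3 characters of input: 'eyp'
Match: False
Result: No


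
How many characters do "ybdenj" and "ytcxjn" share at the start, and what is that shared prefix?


String 1: 'ybdenj'
String 2: 'ytcxjn'
Compare position by position:
pos 0: 'y' vs 'y' match
pos 1: 'b' vs 't' differ -> stop
Longest common prefix: "y" (length 1)


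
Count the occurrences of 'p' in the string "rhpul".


Input string: 'rhpul'
Target character: 'p'
Scan each position: s[2]='p'
Matches found at indices: 2
Total: 1


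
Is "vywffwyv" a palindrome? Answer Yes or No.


Input string: 'vywffwyv'
Reversed: 'vywffwyv'
Compare pairs: s[0]='v' vs s[7]='v' (match), s[1]='y' vs s[6]='y' (match), s[2]='w' vs s[5]='w' (match), s[3]='f' vs s[4]='f' (match)
Palindrome: Yes


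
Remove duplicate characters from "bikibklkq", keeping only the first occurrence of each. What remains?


Input: 'bikibklkq'
Operation: keep first occurrence of each character
Scan: s[0]='b' new -> keep; s[1]='i' new -> keep; s[2]='k' new -> keep; s[3]='i' seen -> skip; s[4]='b' seen -> skip; s[5]='k' seen -> skip; s[6]='l' new -> keep; s[7]='k' seen -> skip; s[8]='q' new -> keep
Result: biklq


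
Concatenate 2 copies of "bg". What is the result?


Input string: 'bg'
Operation: repeat 2 times
Concatenation: 'bg' + 'bg'
Result: bgbg


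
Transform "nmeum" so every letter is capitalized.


Input string: 'nmeum'
Operation: convert each letter to uppercase
Mapping: 'n'->'N', 'm'->'M', 'e'->'E', 'u'->'U', 'm'->'M'
Result: NMEUM


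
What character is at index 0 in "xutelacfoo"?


Input string: 'xutelacfoo'
Operation: get character at index 0
Index mapping: s[0]='x'
Result: 'x'


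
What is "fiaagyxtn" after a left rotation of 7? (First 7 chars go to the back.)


Input: 'fiaagyxtn', shift = 7
Operation: split at index 7 and swap parts
Front part s[0:7] = 'fiaagyx'
Back part s[7:] = 'tn'
Rotated = back + front = 'tn' + 'fiaagyx'
Result: tnfiaagyx


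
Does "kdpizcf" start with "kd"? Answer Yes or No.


Input string: 'kdpizcf'
Prefix to check: 'kd'
First 2 characters of input: 'kd'
Match: True
Result: Yes


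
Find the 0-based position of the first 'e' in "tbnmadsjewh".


Input string: 'tbnmadsjewh'
Target: 'e'
Scanning left to right: s[0]='t', s[1]='b', s[2]='n', s[3]='m', s[4]='a', s[5]='d', s[6]='s', s[7]='j', s[8]='e'
First match at index: 8


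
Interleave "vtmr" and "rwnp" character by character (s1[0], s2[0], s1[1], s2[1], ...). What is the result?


String 1: 'vtmr'
String 2: 'rwnp'
Operation: alternate characters
Pairs: 'v'+'r', 't'+'w', 'm'+'n', 'r'+'p'
Result: vrtwmnrp


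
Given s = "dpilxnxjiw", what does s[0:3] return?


Input string: 'dpilxnxjiw'
Operation: slice [0:3]
Extract characters: s[0]='d', s[1]='p', s[2]='i'
Result: dpi


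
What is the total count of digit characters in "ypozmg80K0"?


Input string: 'ypozmg80K0'
Operation: count digit characters (0-9)
Scan: 'y', 'p', 'o', 'z', 'm', 'g', '8'(digit), '0'(digit), 'K', '0'(digit)
Digits found: 3
Result: 3


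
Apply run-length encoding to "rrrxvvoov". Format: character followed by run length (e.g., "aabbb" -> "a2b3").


Input: 'rrrxvvoov'
Operation: identify consecutive runs
Runs: 'rrr' -> r3, 'x' -> x1, 'vv' -> v2, 'oo' -> o2, 'v' -> v1
Encoded: r3x1v2o2v1


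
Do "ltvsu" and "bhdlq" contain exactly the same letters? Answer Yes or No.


String 1: 'ltvsu' -> sorted: 'lstuv'
String 2: 'bhdlq' -> sorted: 'bdhlq'
Compare sorted forms: 'lstuv' != 'bdhlq'
Anagram: No


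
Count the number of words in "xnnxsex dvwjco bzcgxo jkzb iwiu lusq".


Input string: 'xnnxsex dvwjco bzcgxo jkzb iwiu lusq'
Operation: split by spaces
Words found: 'xnnxsex', 'dvwjco', 'bzcgxo', 'jkzb', 'iwiu', 'lusq'
Word count: 6


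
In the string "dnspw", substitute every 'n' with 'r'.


Input string: 'dnspw'
Operation: replace 'n' with 'r'
Positions of 'n': 1
After replacement: drspw


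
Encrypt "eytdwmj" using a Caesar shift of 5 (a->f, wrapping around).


Input: 'eytdwmj', shift = 5
Operation: for each letter, (position + 5) mod 26
Mapping: 'e'(4+5=9)->'j', 'y'(24+5=29, 29 mod 26=3)->'d', 't'(19+5=24)->'y', 'd'(3+5=8)->'i', 'w'(22+5=27, 27 mod 26=1)->'b', 'm'(12+5=17)->'r', 'j'(9+5=14)->'o'
Result: jdyibro


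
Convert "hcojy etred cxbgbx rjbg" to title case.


Input string: 'hcojy etred cxbgbx rjbg'
Operation: capitalize first letter of each word
Word transformations: 'hcojy'->'Hcojy', 'etred'->'Etred', 'cxbgbx'->'Cxbgbx', 'rjbg'->'Rjbg'
Result: Hcojy Etred Cxbgbx Rjbg


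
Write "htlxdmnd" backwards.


Input string: 'htlxdmnd'
Operation: reverse character order
Original order: 'h' -> 't' -> 'l' -> 'x' -> 'd' -> 'm' -> 'n' -> 'd'
Reversed order: 'd' -> 'n' -> 'm' -> 'd' -> 'x' -> 'l' -> 't' -> 'h'
Result: dnmdxlth


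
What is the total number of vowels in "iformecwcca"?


Input string: 'iformecwcca'
Operation: count vowels (a, e, i, o, u)
Scan: s[0]='i' (vowel), s[1]='f', s[2]='o' (vowel), s[3]='r', s[4]='m', s[5]='e' (vowel), s[6]='c', s[7]='w', s[8]='c', s[9]='c', s[10]='a' (vowel)
Vowels found: 4
Result: 4


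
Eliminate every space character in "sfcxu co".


Input string: 'sfcxu co'
Operation: remove all spaces
Words: 'sfcxu', 'co'
Join without spaces: sfcxuco


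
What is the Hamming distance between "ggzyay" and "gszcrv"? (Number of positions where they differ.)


String 1: 'ggzyay'
String 2: 'gszcrv'
Compare each position: pos 0: 'g'=='g', pos 1: 'g'!='s', pos 2: 'z'=='z', pos 3: 'y'!='c', pos 4: 'a'!='r', pos 5: 'y'!='v'
Differing positions: 4
Hamming distance: 4


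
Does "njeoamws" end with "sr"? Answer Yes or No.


Input string: 'njeoamws'
Suffix to check: 'sr'
Last 2 characters of input: 'ws'
Match: False
Result: No


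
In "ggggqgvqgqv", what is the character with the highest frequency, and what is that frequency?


Input: 'ggggqgvqgqv'
Operation: tally each character
Counts: 'g':6, 'q':3, 'v':2
Maximum: 'g' appears 6 times


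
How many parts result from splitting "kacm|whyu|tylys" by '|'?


Input string: 'kacm|whyu|tylys'
Delimiter: '|'
Split result: 'kacm', 'whyu', 'tylys'
Number of parts: 3


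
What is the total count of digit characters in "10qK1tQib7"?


Input string: '10qK1tQib7'
Operation: count digit characters (0-9)
Scan: '1'(digit), '0'(digit), 'q', 'K', '1'(digit), 't', 'Q', 'i', 'b', '7'(digit)
Digits found: 4
Result: 4


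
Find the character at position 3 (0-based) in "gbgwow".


Input string: 'gbgwow'
Operation: get character at index 3
Index mapping: s[0]='g', s[1]='b', s[2]='g', s[3]='w'
Result: 'w'


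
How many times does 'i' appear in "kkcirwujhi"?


Input string: 'kkcirwujhi'
Target character: 'i'
Scan each position: s[3]='i', s[9]='i'
Matches found at indices: 3, 9
Total: 2


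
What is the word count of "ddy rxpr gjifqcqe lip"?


Input string: 'ddy rxpr gjifqcqe lip'
Operation: split by spaces
Words found: 'ddy', 'rxpr', 'gjifqcqe', 'lip'
Word count: 4


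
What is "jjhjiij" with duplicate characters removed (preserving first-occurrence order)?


Input: 'jjhjiij'
Operation: keep first occurrence of each character
Scan: s[0]='j' new -> keep; s[1]='j' seen -> skip; s[2]='h' new -> keep; s[3]='j' seen -> skip; s[4]='i' new -> keep; s[5]='i' seen -> skip; s[6]='j' seen -> skip
Result: jhi


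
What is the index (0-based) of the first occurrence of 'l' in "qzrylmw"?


Input string: 'qzrylmw'
Target: 'l'
Scanning left to right: s[0]='q', s[1]='z', s[2]='r', s[3]='y', s[4]='l'
First match at index: 4


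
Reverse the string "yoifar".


Input string: 'yoifar'
Operation: reverse character order
Original order: 'y' -> 'o' -> 'i' -> 'f' -> 'a' -> 'r'
Reversed order: 'r' -> 'a' -> 'f' -> 'i' -> 'o' -> 'y'
Result: rafioy


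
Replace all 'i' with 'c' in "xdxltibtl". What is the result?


Input string: 'xdxltibtl'
Operation: replace 'i' with 'c'
Positions of 'i': 5
After replacement: xdxltcbtl


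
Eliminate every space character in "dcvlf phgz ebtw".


Input string: 'dcvlf phgz ebtw'
Operation: remove all spaces
Words: 'dcvlf', 'phgz', 'ebtw'
Join without spaces: dcvlfphgzebtw


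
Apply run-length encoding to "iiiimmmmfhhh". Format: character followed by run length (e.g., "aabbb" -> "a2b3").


Input: 'iiiimmmmfhhh'
Operation: identify consecutive runs
Runs: 'iiii' -> i4, 'mmmm' -> m4, 'f' -> f1, 'hhh' -> h3
Encoded: i4m4f1h3


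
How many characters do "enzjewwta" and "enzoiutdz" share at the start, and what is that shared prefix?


String 1: 'enzjewwta'
String 2: 'enzoiutdz'
Compare position by position:
pos 0: 'e' vs 'e' match
pos 1: 'n' vs 'n' match
pos 2: 'z' vs 'z' match
pos 3: 'j' vs 'o' differ -> stop
Longest common prefix: "enz" (length 3)


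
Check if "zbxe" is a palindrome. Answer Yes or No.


Input string: 'zbxe'
Reversed: 'exbz'
Compare pairs: s[0]='z' vs s[3]='e' (mismatch), s[1]='b' vs s[2]='x' (mismatch)
Palindrome: No


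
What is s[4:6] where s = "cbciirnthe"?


Input string: 'cbciirnthe'
Operation: slice [4:6]
Extract characters: s[4]='i', s[5]='r'
Result: ir


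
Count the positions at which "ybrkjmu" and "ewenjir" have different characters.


String 1: 'ybrkjmu'
String 2: 'ewenjir'
Compare each position: pos 0: 'y'!='e', pos 1: 'b'!='w', pos 2: 'r'!='e', pos 3: 'k'!='n', pos 4: 'j'=='j', pos 5: 'm'!='i', pos 6: 'u'!='r'
Differing positions: 6
Hamming distance: 6


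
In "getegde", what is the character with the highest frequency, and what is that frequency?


Input: 'getegde'
Operation: tally each character
Counts: 'd':1, 'e':3, 'g':2, 't':1
Maximum: 'e' appears 3 times


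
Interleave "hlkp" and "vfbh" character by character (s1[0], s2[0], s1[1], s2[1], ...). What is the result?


String 1: 'hlkp'
String 2: 'vfbh'
Operation: alternate characters
Pairs: 'h'+'v', 'l'+'f', 'k'+'b', 'p'+'h'
Result: hvlfkbph


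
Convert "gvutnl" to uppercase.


Input string: 'gvutnl'
Operation: convert each letter to uppercase
Mapping: 'g'->'G', 'v'->'V', 'u'->'U', 't'->'T', 'n'->'N', 'l'->'L'
Result: GVUTNL


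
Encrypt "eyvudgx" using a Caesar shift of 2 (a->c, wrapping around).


Input: 'eyvudgx', shift = 2
Operation: for each letter, (position + 2) mod 26
Mapping: 'e'(4+2=6)->'g', 'y'(24+2=26, 26 mod 26=0)->'a', 'v'(21+2=23)->'x', 'u'(20+2=22)->'w', 'd'(3+2=5)->'f', 'g'(6+2=8)->'i', 'x'(23+2=25)->'z'
Result: gaxwfiz


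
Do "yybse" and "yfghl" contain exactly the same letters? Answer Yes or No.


String 1: 'yybse' -> sorted: 'besyy'
String 2: 'yfghl' -> sorted: 'fghly'
Compare sorted forms: 'besyy' != 'fghly'
Anagram: No


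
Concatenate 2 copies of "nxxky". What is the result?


Input string: 'nxxky'
Operation: repeat 2 times
Concatenation: 'nxxky' + 'nxxky'
Result: nxxkynxxky


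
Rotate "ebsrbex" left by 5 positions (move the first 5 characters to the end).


Input: 'ebsrbex', shift = 5
Operation: split at index 5 and swap parts
Front part s[0:5] = 'ebsrb'
Back part s[5:] = 'ex'
Rotated = back + front = 'ex' + 'ebsrb'
Result: exebsrb


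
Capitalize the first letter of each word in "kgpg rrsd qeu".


Input string: 'kgpg rrsd qeu'
Operation: capitalize first letter of each word
Word transformations: 'kgpg'->'Kgpg', 'rrsd'->'Rrsd', 'qeu'->'Qeu'
Result: Kgpg Rrsd Qeu


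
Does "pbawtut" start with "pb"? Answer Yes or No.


Input string: 'pbawtut'
Prefix to check: 'pb'
First 2 characters of input: 'pb'
Match: True
Result: Yes


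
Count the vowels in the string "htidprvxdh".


Input string: 'htidprvxdh'
Operation: count vowels (a, e, i, o, u)
Scan: s[0]='h', s[1]='t', s[2]='i' (vowel), s[3]='d', s[4]='p', s[5]='r', s[6]='v', s[7]='x', s[8]='d', s[9]='h'
Vowels found: 1
Result: 1


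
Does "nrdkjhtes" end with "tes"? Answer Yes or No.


Input string: 'nrdkjhtes'
Suffix to check: 'tes'
Last 3 characters of input: 'tes'
Match: True
Result: Yes


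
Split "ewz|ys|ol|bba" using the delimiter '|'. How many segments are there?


Input string: 'ewz|ys|ol|bba'
Delimiter: '|'
Split result: 'ewz', 'ys', 'ol', 'bba'
Number of parts: 4


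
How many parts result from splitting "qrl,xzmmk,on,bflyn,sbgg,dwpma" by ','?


Input string: 'qrl,xzmmk,on,bflyn,sbgg,dwpma'
Delimiter: ','
Split result: 'qrl', 'xzmmk', 'on', 'bflyn', 'sbgg', 'dwpma'
Number of parts: 6


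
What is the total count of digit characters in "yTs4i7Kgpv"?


Input string: 'yTs4i7Kgpv'
Operation: count digit characters (0-9)
Scan: 'y', 'T', 's', '4'(digit), 'i', '7'(digit), 'K', 'g', 'p', 'v'
Digits found: 2
Result: 2


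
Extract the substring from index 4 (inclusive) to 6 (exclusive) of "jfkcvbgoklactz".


Input string: 'jfkcvbgoklactz'
Operation: slice [4:6]
Extract characters: s[4]='v', s[5]='b'
Result: vb


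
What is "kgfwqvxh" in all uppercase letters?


Input string: 'kgfwqvxh'
Operation: convert each letter to uppercase
Mapping: 'k'->'K', 'g'->'G', 'f'->'F', 'w'->'W', 'q'->'Q', 'v'->'V', 'x'->'X', 'h'->'H'
Result: KGFWQVXH


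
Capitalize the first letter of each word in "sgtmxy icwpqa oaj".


Input string: 'sgtmxy icwpqa oaj'
Operation: capitalize first letter of each word
Word transformations: 'sgtmxy'->'Sgtmxy', 'icwpqa'->'Icwpqa', 'oaj'->'Oaj'
Result: Sgtmxy Icwpqa Oaj


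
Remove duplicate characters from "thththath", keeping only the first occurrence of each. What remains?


Input: 'thththath'
Operation: keep first occurrence of each character
Scan: s[0]='t' new -> keep; s[1]='h' new -> keep; s[2]='t' seen -> skip; s[3]='h' seen -> skip; s[4]='t' seen -> skip; s[5]='h' seen -> skip; s[6]='a' new -> keep; s[7]='t' seen -> skip; s[8]='h' seen -> skip
Result: tha


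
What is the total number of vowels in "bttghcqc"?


Input string: 'bttghcqc'
Operation: count vowels (a, e, i, o, u)
Scan: s[0]='b', s[1]='t', s[2]='t', s[3]='g', s[4]='h', s[5]='c', s[6]='q', s[7]='c'
Vowels found: 0
Result: 0


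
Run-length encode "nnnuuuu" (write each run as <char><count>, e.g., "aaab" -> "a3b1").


Input: 'nnnuuuu'
Operation: identify consecutive runs
Runs: 'nnn' -> n3, 'uuuu' -> u4
Encoded: n3u4


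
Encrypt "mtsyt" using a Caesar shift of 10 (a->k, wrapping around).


Input: 'mtsyt', shift = 10
Operation: for each letter, (position + 10) mod 26
Mapping: 'm'(12+10=22)->'w', 't'(19+10=29, 29 mod 26=3)->'d', 's'(18+10=28, 28 mod 26=2)->'c', 'y'(24+10=34, 34 mod 26=8)->'i', 't'(19+10=29, 29 mod 26=3)->'d'
Result: wdcid


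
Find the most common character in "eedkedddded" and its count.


Input: 'eedkedddded'
Operation: tally each character
Counts: 'd':6, 'e':4, 'k':1
Maximum: 'd' appears 6 times


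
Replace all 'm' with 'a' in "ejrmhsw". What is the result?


Input string: 'ejrmhsw'
Operation: replace 'm' with 'a'
Positions of 'm': 3
After replacement: ejrahsw


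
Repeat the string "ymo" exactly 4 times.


Input string: 'ymo'
Operation: repeat 4 times
Concatenation: 'ymo' + 'ymo' + 'ymo' + 'ymo'
Result: ymoymoymoymo


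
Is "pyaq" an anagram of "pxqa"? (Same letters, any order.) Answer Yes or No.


String 1: 'pxqa' -> sorted: 'apqx'
String 2: 'pyaq' -> sorted: 'apqy'
Compare sorted forms: 'apqx' != 'apqy'
Anagram: No


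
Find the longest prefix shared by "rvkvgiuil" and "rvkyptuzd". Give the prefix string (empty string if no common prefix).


String 1: 'rvkvgiuil'
String 2: 'rvkyptuzd'
Compare position by position:
pos 0: 'r' vs 'r' match
pos 1: 'v' vs 'v' match
pos 2: 'k' vs 'k' match
pos 3: 'v' vs 'y' differ -> stop
Longest common prefix: "rvk" (length 3)


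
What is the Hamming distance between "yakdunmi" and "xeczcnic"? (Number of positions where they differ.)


String 1: 'yakdunmi'
String 2: 'xeczcnic'
Compare each position: pos 0: 'y'!='x', pos 1: 'a'!='e', pos 2: 'k'!='c', pos 3: 'd'!='z', pos 4: 'u'!='c', pos 5: 'n'=='n', pos 6: 'm'!='i', pos 7: 'i'!='c'
Differing positions: 7
Hamming distance: 7


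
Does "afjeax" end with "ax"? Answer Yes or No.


Input string: 'afjeax'
Suffix to check: 'ax'
Last 2 characters of input: 'ax'
Match: True
Result: Yes


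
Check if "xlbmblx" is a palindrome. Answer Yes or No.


Input string: 'xlbmblx'
Reversed: 'xlbmblx'
Compare pairs: s[0]='x' vs s[6]='x' (match), s[1]='l' vs s[5]='l' (match), s[2]='b' vs s[4]='b' (match)
Palindrome: Yes


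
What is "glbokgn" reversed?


Input string: 'glbokgn'
Operation: reverse character order
Original order: 'g' -> 'l' -> 'b' -> 'o' -> 'k' -> 'g' -> 'n'
Reversed order: 'n' -> 'g' -> 'k' -> 'o' -> 'b' -> 'l' -> 'g'
Result: ngkoblg


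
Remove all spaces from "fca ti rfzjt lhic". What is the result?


Input string: 'fca ti rfzjt lhic'
Operation: remove all spaces
Words: 'fca', 'ti', 'rfzjt', 'lhic'
Join without spaces: fcatirfzjtlhic


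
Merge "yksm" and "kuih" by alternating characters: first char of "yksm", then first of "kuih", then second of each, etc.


String 1: 'yksm'
String 2: 'kuih'
Operation: alternate characters
Pairs: 'y'+'k', 'k'+'u', 's'+'i', 'm'+'h'
Result: ykkusimh


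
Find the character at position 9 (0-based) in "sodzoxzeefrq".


Input string: 'sodzoxzeefrq'
Operation: get character at index 9
Index mapping: s[0]='s', s[1]='o', s[2]='d', s[3]='z', s[4]='o', s[5]='x', s[6]='z', s[7]='e', s[8]='e', s[9]='f'
Result: 'f'


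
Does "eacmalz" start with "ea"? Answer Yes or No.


Input string: 'eacmalz'
Prefix to check: 'ea'
First 2 characters of input: 'ea'
Match: True
Result: Yes


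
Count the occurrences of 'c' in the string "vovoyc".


Input string: 'vovoyc'
Target character: 'c'
Scan each position: s[5]='c'
Matches found at indices: 5
Total: 1


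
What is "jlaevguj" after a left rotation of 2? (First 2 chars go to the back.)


Input: 'jlaevguj', shift = 2
Operation: split at index 2 and swap parts
Front part s[0:2] = 'jl'
Back part s[2:] = 'aevguj'
Rotated = back + front = 'aevguj' + 'jl'
Result: aevgujjl


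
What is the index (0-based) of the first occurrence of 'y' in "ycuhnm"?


Input string: 'ycuhnm'
Target: 'y'
Scanning left to right: s[0]='y'
First match at index: 0


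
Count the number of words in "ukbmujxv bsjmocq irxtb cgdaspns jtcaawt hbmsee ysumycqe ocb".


Input string: 'ukbmujxv bsjmocq irxtb cgdaspns jtcaawt hbmsee ysumycqe ocb'
Operation: split by spaces
Words found: 'ukbmujxv', 'bsjmocq', 'irxtb', 'cgdaspns', 'jtcaawt', 'hbmsee', 'ysumycqe', 'ocb'
Word count: 8


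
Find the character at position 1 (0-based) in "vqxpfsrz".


Input string: 'vqxpfsrz'
Operation: get character at index 1
Index mapping: s[0]='v', s[1]='q'
Result: 'q'


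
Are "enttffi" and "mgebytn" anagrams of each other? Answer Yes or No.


String 1: 'enttffi' -> sorted: 'effintt'
String 2: 'mgebytn' -> sorted: 'begmnty'
Compare sorted forms: 'effintt' != 'begmnty'
Anagram: No


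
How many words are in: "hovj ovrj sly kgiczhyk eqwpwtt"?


Input string: 'hovj ovrj sly kgiczhyk eqwpwtt'
Operation: split by spaces
Words found: 'hovj', 'ovrj', 'sly', 'kgiczhyk', 'eqwpwtt'
Word count: 5


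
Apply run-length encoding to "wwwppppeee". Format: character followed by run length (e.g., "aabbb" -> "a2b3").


Input: 'wwwppppeee'
Operation: identify consecutive runs
Runs: 'www' -> w3, 'pppp' -> p4, 'eee' -> e3
Encoded: w3p4e3


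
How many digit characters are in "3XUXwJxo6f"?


Input string: '3XUXwJxo6f'
Operation: count digit characters (0-9)
Scan: '3'(digit), 'X', 'U', 'X', 'w', 'J', 'x', 'o', '6'(digit), 'f'
Digits found: 2
Result: 2


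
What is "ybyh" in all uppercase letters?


Input string: 'ybyh'
Operation: convert each letter to uppercase
Mapping: 'y'->'Y', 'b'->'B', 'y'->'Y', 'h'->'H'
Result: YBYH


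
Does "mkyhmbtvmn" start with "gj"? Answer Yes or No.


Input string: 'mkyhmbtvmn'
Prefix to check: 'gj'
First 2 characters of input: 'mk'
Match: False
Result: No


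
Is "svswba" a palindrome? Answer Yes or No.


Input string: 'svswba'
Reversed: 'abwsvs'
Compare pairs: s[0]='s' vs s[5]='a' (mismatch), s[1]='v' vs s[4]='b' (mismatch), s[2]='s' vs s[3]='w' (mismatch)
Palindrome: No


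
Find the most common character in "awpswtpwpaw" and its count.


Input: 'awpswtpwpaw'
Operation: tally each character
Counts: 'a':2, 'p':3, 's':1, 't':1, 'w':4
Maximum: 'w' appears 4 times
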